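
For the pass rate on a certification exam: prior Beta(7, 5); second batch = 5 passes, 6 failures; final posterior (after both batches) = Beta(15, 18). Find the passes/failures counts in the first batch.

3 passes and 7 failures

Because Beta–binomial updating is additive in the counts, the combined data contributed (α_post−α_prior, β_post−β_prior) successes and failures.
Total across both batches: 15−7=8 passes, 18−5=13 failures.
Subtract the second batch: 8−5=3 passes and 13−6=7 failures.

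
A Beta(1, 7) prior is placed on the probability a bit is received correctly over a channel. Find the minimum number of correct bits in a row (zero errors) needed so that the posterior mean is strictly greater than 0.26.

k = 2

After k correct bits and 0 errors the posterior is Beta(1+k, 7), with mean (1+k)/(1+7+k).
Set (1+k)/(8+k) > 0.26 and solve: k > (0.26·8 − 1)/(1 − 0.26) = 1.459.
The smallest integer exceeding 1.459 is 2, and checking k=2: (3)/(10) = 0.3000 > 0.26.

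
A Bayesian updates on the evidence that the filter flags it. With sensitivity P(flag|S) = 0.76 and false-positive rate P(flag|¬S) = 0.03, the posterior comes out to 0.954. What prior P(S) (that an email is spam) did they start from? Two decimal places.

P(S) = 0.45

Bayes' rule in odds form gives O(S|E) = O(S)·[P(E|S)/P(E|¬S)], hence O(S) = O(S|E)/LR.
Posterior odds = 0.954/(1−0.954) = 20.7391. LR = 0.76/0.03 = 25.3333.
Prior odds = 20.7391/25.3333 = 0.8186, so P(S) = 0.8186/(1+0.8186) ≈ 0.45.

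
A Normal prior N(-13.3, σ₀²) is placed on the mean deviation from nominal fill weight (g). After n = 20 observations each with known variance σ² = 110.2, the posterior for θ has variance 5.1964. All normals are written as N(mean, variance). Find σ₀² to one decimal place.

σ₀² = 91.3

For the Normal–Normal model with known σ², precisions add: τ_n = τ₀ + n/σ².
So 1/σ₀² = 1/5.1964 − 20/110.2 = 0.192441 − 0.181488 = 0.010953.
Hence σ₀² = 1/0.010953 ≈ 91.3.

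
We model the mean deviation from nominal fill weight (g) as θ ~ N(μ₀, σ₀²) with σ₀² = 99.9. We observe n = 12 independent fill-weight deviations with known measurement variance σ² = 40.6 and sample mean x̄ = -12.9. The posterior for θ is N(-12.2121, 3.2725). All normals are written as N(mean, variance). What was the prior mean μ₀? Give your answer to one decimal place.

With known observation variance, the Normal–Normal posterior has precision τ_n = τ₀ + n/σ² and mean μ_n = (τ₀μ₀ + (n/σ²)x̄)/τ_n.
Here τ₀ = 1/99.9 = 0.010010 and τ_data = 12/40.6 = 0.295567, so τ_n = 0.305577.
Rearranging for μ₀: μ₀ = (μ_n·τ_n − τ_data·x̄)/τ₀ = (-12.2121·0.305577 − 0.295567·-12.9) / 0.010010 = 0.081077/0.010010 ≈ 8.1.

μ₀ = 8.1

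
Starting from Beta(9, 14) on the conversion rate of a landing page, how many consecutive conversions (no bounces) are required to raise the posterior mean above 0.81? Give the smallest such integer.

k = 51

After k conversions and 0 bounces the posterior is Beta(9+k, 14), with mean (9+k)/(9+14+k).
Set (9+k)/(23+k) > 0.81 and solve: k > (0.81·23 − 9)/(1 − 0.81) = 50.684.
The smallest integer exceeding 50.684 is 51, and checking k=51: (60)/(74) = 0.8108 > 0.81.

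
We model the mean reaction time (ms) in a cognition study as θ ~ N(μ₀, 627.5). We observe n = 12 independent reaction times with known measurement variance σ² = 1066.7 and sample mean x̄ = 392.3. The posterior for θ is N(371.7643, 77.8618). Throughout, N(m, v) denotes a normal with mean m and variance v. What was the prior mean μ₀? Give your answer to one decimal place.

The posterior mean is a precision-weighted average: μ_n = (τ₀μ₀ + τ_data·x̄)/(τ₀+τ_data), with τ₀=1/σ₀² and τ_data=n/σ².
Here τ₀ = 1/627.5 = 0.001594 and τ_data = 12/1066.7 = 0.011250, so τ_n = 0.012844.
Rearranging for μ₀: μ₀ = (μ_n·τ_n − τ_data·x̄)/τ₀ = (371.7643·0.012844 − 0.011250·392.3) / 0.001594 = 0.361566/0.001594 ≈ 226.8.

μ₀ = 226.8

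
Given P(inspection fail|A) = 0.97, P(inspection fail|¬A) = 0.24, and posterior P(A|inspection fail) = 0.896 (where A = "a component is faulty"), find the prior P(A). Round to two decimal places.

P(A) = 0.68

Bayes' rule in odds form gives O(A|E) = O(A)·[P(E|A)/P(E|¬A)], hence O(A) = O(A|E)/LR.
Posterior odds = 0.896/(1−0.896) = 8.6154. LR = 0.97/0.24 = 4.0417.
Prior odds = 8.6154/4.0417 = 2.1316, so P(A) = 2.1316/(1+2.1316) ≈ 0.68.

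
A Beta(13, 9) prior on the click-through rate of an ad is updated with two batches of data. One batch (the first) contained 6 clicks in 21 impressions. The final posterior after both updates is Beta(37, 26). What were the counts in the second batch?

Because Beta–binomial updating is additive in the counts, the combined data contributed (α_post−α_prior, β_post−β_prior) successes and failures.
Total across both batches: 37−13=24 clicks, 26−9=17 non-clicks.
Subtract the first batch: 24−6=18 clicks and 17−15=2 non-clicks.

18 clicks and 2 non-clicks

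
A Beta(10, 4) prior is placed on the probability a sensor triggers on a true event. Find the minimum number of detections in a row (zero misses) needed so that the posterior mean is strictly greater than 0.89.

k = 23

After k detections and 0 misses the posterior is Beta(10+k, 4), with mean (10+k)/(10+4+k).
Set (10+k)/(14+k) > 0.89 and solve: k > (0.89·14 − 10)/(1 − 0.89) = 22.364.
The smallest integer exceeding 22.364 is 23.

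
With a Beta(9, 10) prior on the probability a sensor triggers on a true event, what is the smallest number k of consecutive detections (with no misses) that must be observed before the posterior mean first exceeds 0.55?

After k detections and 0 misses the posterior is Beta(9+k, 10), with mean (9+k)/(9+10+k).
Set (9+k)/(19+k) > 0.55 and solve: k > (0.55·19 − 9)/(1 − 0.55) = 3.222.
The smallest integer exceeding 3.222 is 4, and checking k=4: (13)/(23) = 0.5652 > 0.55.

k = 4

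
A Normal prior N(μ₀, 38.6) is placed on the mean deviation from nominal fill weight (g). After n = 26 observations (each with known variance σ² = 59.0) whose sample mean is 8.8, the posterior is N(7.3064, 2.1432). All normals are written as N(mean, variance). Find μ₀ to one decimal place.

With known observation variance, the Normal–Normal posterior has precision τ_n = τ₀ + n/σ² and mean μ_n = (τ₀μ₀ + (n/σ²)x̄)/τ_n.
Here τ₀ = 1/38.6 = 0.025907 and τ_data = 26/59.0 = 0.440678, so τ_n = 0.466585.
Rearranging for μ₀: μ₀ = (μ_n·τ_n − τ_data·x̄)/τ₀ = (7.3064·0.466585 − 0.440678·8.8) / 0.025907 = -0.468910/0.025907 ≈ -18.1.

μ₀ = -18.1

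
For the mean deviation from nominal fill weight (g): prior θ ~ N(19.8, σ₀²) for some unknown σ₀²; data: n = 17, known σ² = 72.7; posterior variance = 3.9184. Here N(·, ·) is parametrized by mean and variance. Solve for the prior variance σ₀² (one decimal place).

σ₀² = 46.8

Posterior precision equals prior precision plus data precision: 1/σ_n² = 1/σ₀² + n/σ².
So 1/σ₀² = 1/3.9184 − 17/72.7 = 0.255206 − 0.233838 = 0.021368.
Hence σ₀² = 1/0.021368 ≈ 46.8.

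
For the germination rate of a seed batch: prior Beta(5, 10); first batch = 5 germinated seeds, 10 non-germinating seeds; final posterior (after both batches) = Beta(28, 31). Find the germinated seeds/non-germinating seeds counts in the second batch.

Because Beta–binomial updating is additive in the counts, the combined data contributed (α_post−α_prior, β_post−β_prior) successes and failures.
Total across both batches: 28−5=23 germinated seeds, 31−10=21 non-germinating seeds.
Subtract the first batch: 23−5=18 germinated seeds and 21−10=11 non-germinating seeds.

18 germinated seeds and 11 non-germinating seeds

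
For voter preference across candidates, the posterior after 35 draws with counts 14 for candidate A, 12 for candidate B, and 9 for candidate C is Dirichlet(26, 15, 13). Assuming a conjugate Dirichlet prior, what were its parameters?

For a Dirichlet(α) prior with multinomial counts c, the posterior is Dirichlet(α + c) componentwise.
Subtract each count from the matching posterior parameter: 26−14=12, 15−12=3, 13−9=4.

Dirichlet(12, 3, 4)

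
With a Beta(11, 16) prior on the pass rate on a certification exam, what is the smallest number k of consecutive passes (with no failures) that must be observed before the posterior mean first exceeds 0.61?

k = 15

After k passes and 0 failures the posterior is Beta(11+k, 16), with mean (11+k)/(11+16+k).
Set (11+k)/(27+k) > 0.61 and solve: k > (0.61·27 − 11)/(1 − 0.61) = 14.026.
The smallest integer exceeding 14.026 is 15.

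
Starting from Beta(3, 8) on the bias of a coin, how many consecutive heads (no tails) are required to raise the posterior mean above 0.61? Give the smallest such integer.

k = 10

After k heads and 0 tails the posterior is Beta(3+k, 8), with mean (3+k)/(3+8+k).
Set (3+k)/(11+k) > 0.61 and solve: k > (0.61·11 − 3)/(1 − 0.61) = 9.513.
The smallest integer exceeding 9.513 is 10.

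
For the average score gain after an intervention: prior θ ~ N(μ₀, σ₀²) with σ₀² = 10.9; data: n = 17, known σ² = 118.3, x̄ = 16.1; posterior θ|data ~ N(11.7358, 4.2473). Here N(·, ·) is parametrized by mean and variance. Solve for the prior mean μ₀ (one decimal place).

μ₀ = 4.9

With known observation variance, the Normal–Normal posterior has precision τ_n = τ₀ + n/σ² and mean μ_n = (τ₀μ₀ + (n/σ²)x̄)/τ_n.
Here τ₀ = 1/10.9 = 0.091743 and τ_data = 17/118.3 = 0.143702, so τ_n = 0.235445.
Rearranging for μ₀: μ₀ = (μ_n·τ_n − τ_data·x̄)/τ₀ = (11.7358·0.235445 − 0.143702·16.1) / 0.091743 = 0.449533/0.091743 ≈ 4.9.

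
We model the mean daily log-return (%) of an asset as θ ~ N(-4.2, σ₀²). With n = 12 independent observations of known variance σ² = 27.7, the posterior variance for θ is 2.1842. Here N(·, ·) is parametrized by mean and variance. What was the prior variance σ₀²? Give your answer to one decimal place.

For the Normal–Normal model with known σ², precisions add: τ_n = τ₀ + n/σ².
So 1/σ₀² = 1/2.1842 − 12/27.7 = 0.457834 − 0.433213 = 0.024621.
Hence σ₀² = 1/0.024621 ≈ 40.6.

σ₀² = 40.6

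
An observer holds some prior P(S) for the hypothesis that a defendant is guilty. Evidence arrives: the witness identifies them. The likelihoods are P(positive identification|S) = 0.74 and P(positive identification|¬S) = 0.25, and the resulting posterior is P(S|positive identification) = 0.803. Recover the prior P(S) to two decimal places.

In odds form, posterior odds = prior odds × likelihood ratio, so prior odds = posterior odds ÷ LR.
Posterior odds = 0.803/(1−0.803) = 4.0761. LR = 0.74/0.25 = 2.9600.
Prior odds = 4.0761/2.9600 = 1.3771, so P(S) = 1.3771/(1+1.3771) ≈ 0.58.

P(S) = 0.58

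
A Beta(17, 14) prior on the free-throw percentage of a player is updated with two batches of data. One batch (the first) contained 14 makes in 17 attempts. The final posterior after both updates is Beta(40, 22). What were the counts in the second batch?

Because Beta–binomial updating is additive in the counts, the combined data contributed (α_post−α_prior, β_post−β_prior) successes and failures.
Total across both batches: 40−17=23 makes, 22−14=8 misses.
Subtract the first batch: 23−14=9 makes and 8−3=5 misses.

9 makes and 5 misses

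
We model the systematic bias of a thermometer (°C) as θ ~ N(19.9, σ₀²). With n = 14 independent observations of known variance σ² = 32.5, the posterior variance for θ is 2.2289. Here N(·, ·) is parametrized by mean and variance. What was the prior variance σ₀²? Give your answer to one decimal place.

σ₀² = 55.9

Posterior precision equals prior precision plus data precision: 1/σ_n² = 1/σ₀² + n/σ².
So 1/σ₀² = 1/2.2289 − 14/32.5 = 0.448652 − 0.430769 = 0.017883.
Hence σ₀² = 1/0.017883 ≈ 55.9.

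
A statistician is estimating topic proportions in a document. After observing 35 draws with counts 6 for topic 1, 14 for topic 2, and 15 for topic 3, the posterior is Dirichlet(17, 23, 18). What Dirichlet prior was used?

Dirichlet(11, 9, 3)

For a Dirichlet(α) prior with multinomial counts c, the posterior is Dirichlet(α + c) componentwise.
Subtract each count from the matching posterior parameter: 17−6=11, 23−14=9, 18−15=3.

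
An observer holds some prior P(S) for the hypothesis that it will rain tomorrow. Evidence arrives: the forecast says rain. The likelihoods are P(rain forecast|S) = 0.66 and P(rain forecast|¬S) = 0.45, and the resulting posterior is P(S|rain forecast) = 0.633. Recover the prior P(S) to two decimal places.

P(S) = 0.54

Bayes' rule in odds form gives O(S|E) = O(S)·[P(E|S)/P(E|¬S)], hence O(S) = O(S|E)/LR.
Posterior odds = 0.633/(1−0.633) = 1.7248. LR = 0.66/0.45 = 1.4667.
Prior odds = 1.7248/1.4667 = 1.1760, so P(S) = 1.1760/(1+1.1760) ≈ 0.54.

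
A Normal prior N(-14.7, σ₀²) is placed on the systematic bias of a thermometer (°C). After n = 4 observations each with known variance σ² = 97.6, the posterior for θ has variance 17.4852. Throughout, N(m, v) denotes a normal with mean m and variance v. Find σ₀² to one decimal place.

σ₀² = 61.7

Posterior precision equals prior precision plus data precision: 1/σ_n² = 1/σ₀² + n/σ².
So 1/σ₀² = 1/17.4852 − 4/97.6 = 0.057191 − 0.040984 = 0.016207.
Hence σ₀² = 1/0.016207 ≈ 61.7.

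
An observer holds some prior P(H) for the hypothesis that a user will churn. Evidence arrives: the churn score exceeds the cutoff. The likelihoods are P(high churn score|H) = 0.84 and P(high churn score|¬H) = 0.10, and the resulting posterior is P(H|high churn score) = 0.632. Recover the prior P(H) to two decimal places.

P(H) = 0.17

In odds form, posterior odds = prior odds × likelihood ratio, so prior odds = posterior odds ÷ LR.
Posterior odds = 0.632/(1−0.632) = 1.7174. LR = 0.84/0.10 = 8.4000.
Prior odds = 1.7174/8.4000 = 0.2045, so P(H) = 0.2045/(1+0.2045) ≈ 0.17.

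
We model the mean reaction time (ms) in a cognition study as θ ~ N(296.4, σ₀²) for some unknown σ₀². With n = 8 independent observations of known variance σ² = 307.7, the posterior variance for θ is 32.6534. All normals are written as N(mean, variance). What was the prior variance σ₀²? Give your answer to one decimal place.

Posterior precision equals prior precision plus data precision: 1/σ_n² = 1/σ₀² + n/σ².
So 1/σ₀² = 1/32.6534 − 8/307.7 = 0.030625 − 0.025999 = 0.004626.
Hence σ₀² = 1/0.004626 ≈ 216.2.

σ₀² = 216.2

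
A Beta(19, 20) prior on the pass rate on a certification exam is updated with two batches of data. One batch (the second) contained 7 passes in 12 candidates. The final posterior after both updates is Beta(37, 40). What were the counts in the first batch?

Sequential conjugate updates are equivalent to a single update on the pooled data, so total successes = posterior α − prior α and total failures = posterior β − prior β.
Total across both batches: 37−19=18 passes, 40−20=20 failures.
Subtract the second batch: 18−7=11 passes and 20−5=15 failures.

11 passes and 15 failures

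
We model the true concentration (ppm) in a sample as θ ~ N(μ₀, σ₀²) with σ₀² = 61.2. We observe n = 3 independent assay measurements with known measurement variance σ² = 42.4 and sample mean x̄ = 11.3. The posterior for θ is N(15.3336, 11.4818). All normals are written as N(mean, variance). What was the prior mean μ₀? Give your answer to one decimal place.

μ₀ = 32.8

With known observation variance, the Normal–Normal posterior has precision τ_n = τ₀ + n/σ² and mean μ_n = (τ₀μ₀ + (n/σ²)x̄)/τ_n.
Here τ₀ = 1/61.2 = 0.016340 and τ_data = 3/42.4 = 0.070755, so τ_n = 0.087095.
Rearranging for μ₀: μ₀ = (μ_n·τ_n − τ_data·x̄)/τ₀ = (15.3336·0.087095 − 0.070755·11.3) / 0.016340 = 0.535948/0.016340 ≈ 32.8.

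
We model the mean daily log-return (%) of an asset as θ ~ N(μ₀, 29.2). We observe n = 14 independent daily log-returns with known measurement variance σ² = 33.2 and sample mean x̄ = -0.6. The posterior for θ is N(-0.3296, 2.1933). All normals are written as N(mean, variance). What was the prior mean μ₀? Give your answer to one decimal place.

With known observation variance, the Normal–Normal posterior has precision τ_n = τ₀ + n/σ² and mean μ_n = (τ₀μ₀ + (n/σ²)x̄)/τ_n.
Here τ₀ = 1/29.2 = 0.034247 and τ_data = 14/33.2 = 0.421687, so τ_n = 0.455934.
Rearranging for μ₀: μ₀ = (μ_n·τ_n − τ_data·x̄)/τ₀ = (-0.3296·0.455934 − 0.421687·-0.6) / 0.034247 = 0.102736/0.034247 ≈ 3.0.

μ₀ = 3.0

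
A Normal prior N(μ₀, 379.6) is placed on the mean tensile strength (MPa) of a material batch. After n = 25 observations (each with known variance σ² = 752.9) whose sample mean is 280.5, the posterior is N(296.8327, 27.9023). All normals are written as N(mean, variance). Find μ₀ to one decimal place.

With known observation variance, the Normal–Normal posterior has precision τ_n = τ₀ + n/σ² and mean μ_n = (τ₀μ₀ + (n/σ²)x̄)/τ_n.
Here τ₀ = 1/379.6 = 0.002634 and τ_data = 25/752.9 = 0.033205, so τ_n = 0.035839.
Rearranging for μ₀: μ₀ = (μ_n·τ_n − τ_data·x̄)/τ₀ = (296.8327·0.035839 − 0.033205·280.5) / 0.002634 = 1.324185/0.002634 ≈ 502.7.

μ₀ = 502.7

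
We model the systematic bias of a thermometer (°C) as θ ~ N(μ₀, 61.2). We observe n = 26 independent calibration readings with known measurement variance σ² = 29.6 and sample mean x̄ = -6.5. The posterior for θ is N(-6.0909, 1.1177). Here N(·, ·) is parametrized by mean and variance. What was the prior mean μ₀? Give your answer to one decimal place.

μ₀ = 15.9

The posterior mean is a precision-weighted average: μ_n = (τ₀μ₀ + τ_data·x̄)/(τ₀+τ_data), with τ₀=1/σ₀² and τ_data=n/σ².
Here τ₀ = 1/61.2 = 0.016340 and τ_data = 26/29.6 = 0.878378, so τ_n = 0.894718.
Rearranging for μ₀: μ₀ = (μ_n·τ_n − τ_data·x̄)/τ₀ = (-6.0909·0.894718 − 0.878378·-6.5) / 0.016340 = 0.259819/0.016340 ≈ 15.9.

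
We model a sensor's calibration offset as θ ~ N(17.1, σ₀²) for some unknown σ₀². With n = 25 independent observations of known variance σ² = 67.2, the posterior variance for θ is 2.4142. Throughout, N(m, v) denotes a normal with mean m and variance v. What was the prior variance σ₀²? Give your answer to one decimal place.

σ₀² = 23.7

For the Normal–Normal model with known σ², precisions add: τ_n = τ₀ + n/σ².
So 1/σ₀² = 1/2.4142 − 25/67.2 = 0.414216 − 0.372024 = 0.042192.
Hence σ₀² = 1/0.042192 ≈ 23.7.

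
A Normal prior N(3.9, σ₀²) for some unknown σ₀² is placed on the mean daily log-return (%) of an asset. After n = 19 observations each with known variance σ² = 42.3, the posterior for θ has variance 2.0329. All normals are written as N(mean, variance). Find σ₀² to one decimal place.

For the Normal–Normal model with known σ², precisions add: τ_n = τ₀ + n/σ².
So 1/σ₀² = 1/2.0329 − 19/42.3 = 0.491908 − 0.449173 = 0.042735.
Hence σ₀² = 1/0.042735 ≈ 23.4.

σ₀² = 23.4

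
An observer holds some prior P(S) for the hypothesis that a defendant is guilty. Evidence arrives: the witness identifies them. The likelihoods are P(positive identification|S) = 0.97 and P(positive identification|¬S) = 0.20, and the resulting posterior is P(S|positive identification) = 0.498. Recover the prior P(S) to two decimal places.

P(S) = 0.17

In odds form, posterior odds = prior odds × likelihood ratio, so prior odds = posterior odds ÷ LR.
Posterior odds = 0.498/(1−0.498) = 0.9920. LR = 0.97/0.20 = 4.8500.
Prior odds = 0.9920/4.8500 = 0.2045, so P(S) = 0.2045/(1+0.2045) ≈ 0.17.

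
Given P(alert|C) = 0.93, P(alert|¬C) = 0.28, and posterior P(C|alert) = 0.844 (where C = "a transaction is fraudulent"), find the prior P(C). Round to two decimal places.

P(C) = 0.62

In odds form, posterior odds = prior odds × likelihood ratio, so prior odds = posterior odds ÷ LR.
Posterior odds = 0.844/(1−0.844) = 5.4103. LR = 0.93/0.28 = 3.3214.
Prior odds = 5.4103/3.3214 = 1.6289, so P(C) = 1.6289/(1+1.6289) ≈ 0.62.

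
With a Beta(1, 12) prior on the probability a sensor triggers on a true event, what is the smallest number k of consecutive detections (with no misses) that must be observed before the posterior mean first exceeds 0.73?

After k detections and 0 misses the posterior is Beta(1+k, 12), with mean (1+k)/(1+12+k).
Set (1+k)/(13+k) > 0.73 and solve: k > (0.73·13 − 1)/(1 − 0.73) = 31.444.
The smallest integer exceeding 31.444 is 32, and checking k=32: (33)/(45) = 0.7333 > 0.73.

k = 32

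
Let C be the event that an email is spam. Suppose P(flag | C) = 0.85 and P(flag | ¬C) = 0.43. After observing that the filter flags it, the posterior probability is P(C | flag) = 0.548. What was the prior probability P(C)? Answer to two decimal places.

P(C) = 0.38

Bayes' rule in odds form gives O(C|E) = O(C)·[P(E|C)/P(E|¬C)], hence O(C) = O(C|E)/LR.
Posterior odds = 0.548/(1−0.548) = 1.2124. LR = 0.85/0.43 = 1.9767.
Prior odds = 1.2124/1.9767 = 0.6133, so P(C) = 0.6133/(1+0.6133) ≈ 0.38.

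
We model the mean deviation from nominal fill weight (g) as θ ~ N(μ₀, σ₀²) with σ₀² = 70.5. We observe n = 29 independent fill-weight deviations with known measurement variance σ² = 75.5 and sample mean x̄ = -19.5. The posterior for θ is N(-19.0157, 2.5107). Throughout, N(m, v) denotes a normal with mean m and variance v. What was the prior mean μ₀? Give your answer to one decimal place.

With known observation variance, the Normal–Normal posterior has precision τ_n = τ₀ + n/σ² and mean μ_n = (τ₀μ₀ + (n/σ²)x̄)/τ_n.
Here τ₀ = 1/70.5 = 0.014184 and τ_data = 29/75.5 = 0.384106, so τ_n = 0.398290.
Rearranging for μ₀: μ₀ = (μ_n·τ_n − τ_data·x̄)/τ₀ = (-19.0157·0.398290 − 0.384106·-19.5) / 0.014184 = -0.083696/0.014184 ≈ -5.9.

μ₀ = -5.9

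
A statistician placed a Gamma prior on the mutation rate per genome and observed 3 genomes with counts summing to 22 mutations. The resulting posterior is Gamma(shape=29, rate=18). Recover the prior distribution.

Gamma(shape=7, rate=15)

Gamma–Poisson conjugacy: posterior shape = α + Σxᵢ, posterior rate = β + n.
So α = 29 − 22 = 7 and β = 18 − 3 = 15.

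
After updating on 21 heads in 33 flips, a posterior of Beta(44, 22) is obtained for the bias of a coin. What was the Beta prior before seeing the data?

Under Beta–binomial conjugacy the posterior parameters are (α+s, β+f).
So α = 44 − 21 = 23 and β = 22 − 12 = 10.

Beta(23, 10)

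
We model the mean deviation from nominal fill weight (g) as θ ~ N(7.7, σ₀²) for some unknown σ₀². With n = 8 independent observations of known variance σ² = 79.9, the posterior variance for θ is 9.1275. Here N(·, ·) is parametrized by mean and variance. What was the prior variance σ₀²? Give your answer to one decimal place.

σ₀² = 106.0

For the Normal–Normal model with known σ², precisions add: τ_n = τ₀ + n/σ².
So 1/σ₀² = 1/9.1275 − 8/79.9 = 0.109559 − 0.100125 = 0.009434.
Hence σ₀² = 1/0.009434 ≈ 106.0.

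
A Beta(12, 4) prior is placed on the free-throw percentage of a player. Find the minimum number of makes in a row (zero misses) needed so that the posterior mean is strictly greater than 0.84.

k = 10

After k makes and 0 misses the posterior is Beta(12+k, 4), with mean (12+k)/(12+4+k).
Set (12+k)/(16+k) > 0.84 and solve: k > (0.84·16 − 12)/(1 − 0.84) = 9.000.
The smallest integer exceeding 9.000 is 10, and checking k=10: (22)/(26) = 0.8462 > 0.84.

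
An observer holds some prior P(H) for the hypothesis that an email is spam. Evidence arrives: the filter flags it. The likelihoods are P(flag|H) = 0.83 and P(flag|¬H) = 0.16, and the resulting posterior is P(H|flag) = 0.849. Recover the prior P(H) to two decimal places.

In odds form, posterior odds = prior odds × likelihood ratio, so prior odds = posterior odds ÷ LR.
Posterior odds = 0.849/(1−0.849) = 5.6225. LR = 0.83/0.16 = 5.1875.
Prior odds = 5.6225/5.1875 = 1.0839, so P(H) = 1.0839/(1+1.0839) ≈ 0.52.

P(H) = 0.52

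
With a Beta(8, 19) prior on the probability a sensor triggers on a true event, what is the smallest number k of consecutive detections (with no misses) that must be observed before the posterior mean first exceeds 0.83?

After k detections and 0 misses the posterior is Beta(8+k, 19), with mean (8+k)/(8+19+k).
Set (8+k)/(27+k) > 0.83 and solve: k > (0.83·27 − 8)/(1 − 0.83) = 84.765.
The smallest integer exceeding 84.765 is 85, and checking k=85: (93)/(112) = 0.8304 > 0.83.

k = 85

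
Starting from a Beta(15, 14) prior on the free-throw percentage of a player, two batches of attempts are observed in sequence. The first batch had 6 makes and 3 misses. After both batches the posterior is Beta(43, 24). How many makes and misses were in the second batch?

22 makes and 7 misses

Sequential conjugate updates are equivalent to a single update on the pooled data, so total successes = posterior α − prior α and total failures = posterior β − prior β.
Total across both batches: 43−15=28 makes, 24−14=10 misses.
Subtract the first batch: 28−6=22 makes and 10−3=7 misses.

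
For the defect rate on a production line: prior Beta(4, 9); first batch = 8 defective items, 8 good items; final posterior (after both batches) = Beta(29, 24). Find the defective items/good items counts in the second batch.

17 defective items and 7 good items

Because Beta–binomial updating is additive in the counts, the combined data contributed (α_post−α_prior, β_post−β_prior) successes and failures.
Total across both batches: 29−4=25 defective items, 24−9=15 good items.
Subtract the first batch: 25−8=17 defective items and 15−8=7 good items.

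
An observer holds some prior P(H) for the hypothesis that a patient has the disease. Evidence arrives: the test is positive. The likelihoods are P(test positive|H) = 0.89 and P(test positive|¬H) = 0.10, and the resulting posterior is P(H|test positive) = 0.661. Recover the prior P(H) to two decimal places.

P(H) = 0.18

Bayes' rule in odds form gives O(H|E) = O(H)·[P(E|H)/P(E|¬H)], hence O(H) = O(H|E)/LR.
Posterior odds = 0.661/(1−0.661) = 1.9499. LR = 0.89/0.10 = 8.9000.
Prior odds = 1.9499/8.9000 = 0.2191, so P(H) = 0.2191/(1+0.2191) ≈ 0.18.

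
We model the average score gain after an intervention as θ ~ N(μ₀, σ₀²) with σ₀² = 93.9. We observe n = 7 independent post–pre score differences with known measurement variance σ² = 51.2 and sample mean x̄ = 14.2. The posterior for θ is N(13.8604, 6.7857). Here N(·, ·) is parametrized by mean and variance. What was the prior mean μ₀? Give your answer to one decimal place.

μ₀ = 9.5

With known observation variance, the Normal–Normal posterior has precision τ_n = τ₀ + n/σ² and mean μ_n = (τ₀μ₀ + (n/σ²)x̄)/τ_n.
Here τ₀ = 1/93.9 = 0.010650 and τ_data = 7/51.2 = 0.136719, so τ_n = 0.147369.
Rearranging for μ₀: μ₀ = (μ_n·τ_n − τ_data·x̄)/τ₀ = (13.8604·0.147369 − 0.136719·14.2) / 0.010650 = 0.101183/0.010650 ≈ 9.5.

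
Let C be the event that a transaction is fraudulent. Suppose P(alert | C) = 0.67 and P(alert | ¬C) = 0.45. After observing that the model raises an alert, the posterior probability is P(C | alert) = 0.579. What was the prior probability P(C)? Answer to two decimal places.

In odds form, posterior odds = prior odds × likelihood ratio, so prior odds = posterior odds ÷ LR.
Posterior odds = 0.579/(1−0.579) = 1.3753. LR = 0.67/0.45 = 1.4889.
Prior odds = 1.3753/1.4889 = 0.9237, so P(C) = 0.9237/(1+0.9237) ≈ 0.48.

P(C) = 0.48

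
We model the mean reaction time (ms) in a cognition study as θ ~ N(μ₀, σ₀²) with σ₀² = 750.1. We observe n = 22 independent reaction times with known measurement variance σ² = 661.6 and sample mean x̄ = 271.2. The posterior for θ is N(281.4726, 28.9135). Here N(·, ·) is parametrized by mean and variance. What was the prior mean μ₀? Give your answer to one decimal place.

With known observation variance, the Normal–Normal posterior has precision τ_n = τ₀ + n/σ² and mean μ_n = (τ₀μ₀ + (n/σ²)x̄)/τ_n.
Here τ₀ = 1/750.1 = 0.001333 and τ_data = 22/661.6 = 0.033253, so τ_n = 0.034586.
Rearranging for μ₀: μ₀ = (μ_n·τ_n − τ_data·x̄)/τ₀ = (281.4726·0.034586 − 0.033253·271.2) / 0.001333 = 0.716798/0.001333 ≈ 537.7.

μ₀ = 537.7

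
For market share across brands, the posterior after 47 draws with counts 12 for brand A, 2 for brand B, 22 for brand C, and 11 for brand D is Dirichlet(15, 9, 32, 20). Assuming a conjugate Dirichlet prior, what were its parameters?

For a Dirichlet(α) prior with multinomial counts c, the posterior is Dirichlet(α + c) componentwise.
Subtract each count from the matching posterior parameter: 15−12=3, 9−2=7, 32−22=10, 20−11=9.

Dirichlet(3, 7, 10, 9)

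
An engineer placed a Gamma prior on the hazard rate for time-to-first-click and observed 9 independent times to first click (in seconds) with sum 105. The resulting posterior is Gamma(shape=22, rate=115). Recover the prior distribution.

Gamma–exponential conjugacy: posterior shape = α + n, posterior rate = β + Σtᵢ.
So α = 22 − 9 = 13 and β = 115 − 105 = 10.

Gamma(shape=13, rate=10)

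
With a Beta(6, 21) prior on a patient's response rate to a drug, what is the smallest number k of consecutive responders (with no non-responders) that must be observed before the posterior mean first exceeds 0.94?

k = 324

After k responders and 0 non-responders the posterior is Beta(6+k, 21), with mean (6+k)/(6+21+k).
Set (6+k)/(27+k) > 0.94 and solve: k > (0.94·27 − 6)/(1 − 0.94) = 323.000.
The smallest integer exceeding 323.000 is 324, and checking k=324: (330)/(351) = 0.9402 > 0.94.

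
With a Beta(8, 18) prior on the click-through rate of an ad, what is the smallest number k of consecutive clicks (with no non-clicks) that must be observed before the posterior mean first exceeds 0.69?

After k clicks and 0 non-clicks the posterior is Beta(8+k, 18), with mean (8+k)/(8+18+k).
Set (8+k)/(26+k) > 0.69 and solve: k > (0.69·26 − 8)/(1 − 0.69) = 32.065.
The smallest integer exceeding 32.065 is 33.

k = 33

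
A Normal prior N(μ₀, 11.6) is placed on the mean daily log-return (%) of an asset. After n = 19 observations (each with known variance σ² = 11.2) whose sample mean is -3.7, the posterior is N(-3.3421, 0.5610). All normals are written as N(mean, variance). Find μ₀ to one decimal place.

The posterior mean is a precision-weighted average: μ_n = (τ₀μ₀ + τ_data·x̄)/(τ₀+τ_data), with τ₀=1/σ₀² and τ_data=n/σ².
Here τ₀ = 1/11.6 = 0.086207 and τ_data = 19/11.2 = 1.696429, so τ_n = 1.782636.
Rearranging for μ₀: μ₀ = (μ_n·τ_n − τ_data·x̄)/τ₀ = (-3.3421·1.782636 − 1.696429·-3.7) / 0.086207 = 0.319040/0.086207 ≈ 3.7.

μ₀ = 3.7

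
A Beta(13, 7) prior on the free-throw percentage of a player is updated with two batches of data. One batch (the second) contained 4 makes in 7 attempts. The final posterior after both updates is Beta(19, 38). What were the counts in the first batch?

Because Beta–binomial updating is additive in the counts, the combined data contributed (α_post−α_prior, β_post−β_prior) successes and failures.
Total across both batches: 19−13=6 makes, 38−7=31 misses.
Subtract the second batch: 6−4=2 makes and 31−3=28 misses.

2 makes and 28 misses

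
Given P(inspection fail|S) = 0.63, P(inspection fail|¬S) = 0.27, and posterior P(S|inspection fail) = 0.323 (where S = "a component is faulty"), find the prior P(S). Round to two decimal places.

P(S) = 0.17

In odds form, posterior odds = prior odds × likelihood ratio, so prior odds = posterior odds ÷ LR.
Posterior odds = 0.323/(1−0.323) = 0.4771. LR = 0.63/0.27 = 2.3333.
Prior odds = 0.4771/2.3333 = 0.2045, so P(S) = 0.2045/(1+0.2045) ≈ 0.17.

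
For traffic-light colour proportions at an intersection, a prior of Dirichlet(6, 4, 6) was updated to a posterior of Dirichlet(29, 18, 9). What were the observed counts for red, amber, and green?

For a Dirichlet(α) prior with multinomial counts c, the posterior is Dirichlet(α + c) componentwise.
Counts are posterior − prior componentwise: 29−6=23, 18−4=14, 9−6=3.

counts (23, 14, 3)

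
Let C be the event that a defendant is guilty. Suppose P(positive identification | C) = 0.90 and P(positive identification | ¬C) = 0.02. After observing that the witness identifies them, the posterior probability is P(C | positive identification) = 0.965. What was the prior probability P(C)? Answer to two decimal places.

P(C) = 0.38

Bayes' rule in odds form gives O(C|E) = O(C)·[P(E|C)/P(E|¬C)], hence O(C) = O(C|E)/LR.
Posterior odds = 0.965/(1−0.965) = 27.5714. LR = 0.90/0.02 = 45.0000.
Prior odds = 27.5714/45.0000 = 0.6127, so P(C) = 0.6127/(1+0.6127) ≈ 0.38.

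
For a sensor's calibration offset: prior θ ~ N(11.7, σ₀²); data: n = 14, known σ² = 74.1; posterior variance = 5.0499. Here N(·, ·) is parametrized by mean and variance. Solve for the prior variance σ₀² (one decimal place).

Posterior precision equals prior precision plus data precision: 1/σ_n² = 1/σ₀² + n/σ².
So 1/σ₀² = 1/5.0499 − 14/74.1 = 0.198024 − 0.188934 = 0.009090.
Hence σ₀² = 1/0.009090 ≈ 110.0.

σ₀² = 110.0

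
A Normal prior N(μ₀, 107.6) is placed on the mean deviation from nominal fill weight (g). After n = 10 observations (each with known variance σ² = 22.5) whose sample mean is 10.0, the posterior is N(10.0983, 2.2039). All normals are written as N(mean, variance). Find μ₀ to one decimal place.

μ₀ = 14.8

With known observation variance, the Normal–Normal posterior has precision τ_n = τ₀ + n/σ² and mean μ_n = (τ₀μ₀ + (n/σ²)x̄)/τ_n.
Here τ₀ = 1/107.6 = 0.009294 and τ_data = 10/22.5 = 0.444444, so τ_n = 0.453738.
Rearranging for μ₀: μ₀ = (μ_n·τ_n − τ_data·x̄)/τ₀ = (10.0983·0.453738 − 0.444444·10.0) / 0.009294 = 0.137542/0.009294 ≈ 14.8.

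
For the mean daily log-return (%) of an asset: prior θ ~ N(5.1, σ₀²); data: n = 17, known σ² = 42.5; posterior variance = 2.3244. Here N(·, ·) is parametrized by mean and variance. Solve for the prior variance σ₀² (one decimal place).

Posterior precision equals prior precision plus data precision: 1/σ_n² = 1/σ₀² + n/σ².
So 1/σ₀² = 1/2.3244 − 17/42.5 = 0.430219 − 0.400000 = 0.030219.
Hence σ₀² = 1/0.030219 ≈ 33.1.

σ₀² = 33.1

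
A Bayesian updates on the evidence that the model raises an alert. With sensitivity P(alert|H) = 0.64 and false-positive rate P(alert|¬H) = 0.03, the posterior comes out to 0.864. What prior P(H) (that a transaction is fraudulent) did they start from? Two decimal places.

P(H) = 0.23

Bayes' rule in odds form gives O(H|E) = O(H)·[P(E|H)/P(E|¬H)], hence O(H) = O(H|E)/LR.
Posterior odds = 0.864/(1−0.864) = 6.3529. LR = 0.64/0.03 = 21.3333.
Prior odds = 6.3529/21.3333 = 0.2978, so P(H) = 0.2978/(1+0.2978) ≈ 0.23.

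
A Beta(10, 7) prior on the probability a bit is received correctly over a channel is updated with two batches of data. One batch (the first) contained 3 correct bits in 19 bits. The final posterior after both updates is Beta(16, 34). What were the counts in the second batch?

Sequential conjugate updates are equivalent to a single update on the pooled data, so total successes = posterior α − prior α and total failures = posterior β − prior β.
Total across both batches: 16−10=6 correct bits, 34−7=27 errors.
Subtract the first batch: 6−3=3 correct bits and 27−16=11 errors.

3 correct bits and 11 errors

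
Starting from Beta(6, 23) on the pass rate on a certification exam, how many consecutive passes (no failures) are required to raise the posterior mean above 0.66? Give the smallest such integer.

k = 39

After k passes and 0 failures the posterior is Beta(6+k, 23), with mean (6+k)/(6+23+k).
Set (6+k)/(29+k) > 0.66 and solve: k > (0.66·29 − 6)/(1 − 0.66) = 38.647.
The smallest integer exceeding 38.647 is 39.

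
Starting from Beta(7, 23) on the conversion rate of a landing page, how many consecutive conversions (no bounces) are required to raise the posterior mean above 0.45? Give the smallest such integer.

After k conversions and 0 bounces the posterior is Beta(7+k, 23), with mean (7+k)/(7+23+k).
Set (7+k)/(30+k) > 0.45 and solve: k > (0.45·30 − 7)/(1 − 0.45) = 11.818.
The smallest integer exceeding 11.818 is 12, and checking k=12: (19)/(42) = 0.4524 > 0.45.

k = 12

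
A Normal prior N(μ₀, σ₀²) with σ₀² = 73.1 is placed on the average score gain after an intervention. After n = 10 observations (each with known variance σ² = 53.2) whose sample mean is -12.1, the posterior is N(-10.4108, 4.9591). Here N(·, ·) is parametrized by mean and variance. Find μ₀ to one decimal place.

μ₀ = 12.8

The posterior mean is a precision-weighted average: μ_n = (τ₀μ₀ + τ_data·x̄)/(τ₀+τ_data), with τ₀=1/σ₀² and τ_data=n/σ².
Here τ₀ = 1/73.1 = 0.013680 and τ_data = 10/53.2 = 0.187970, so τ_n = 0.201650.
Rearranging for μ₀: μ₀ = (μ_n·τ_n − τ_data·x̄)/τ₀ = (-10.4108·0.201650 − 0.187970·-12.1) / 0.013680 = 0.175099/0.013680 ≈ 12.8.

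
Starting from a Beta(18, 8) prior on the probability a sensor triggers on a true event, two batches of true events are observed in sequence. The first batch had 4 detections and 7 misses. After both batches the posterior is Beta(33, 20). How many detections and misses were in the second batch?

11 detections and 5 misses

Sequential conjugate updates are equivalent to a single update on the pooled data, so total successes = posterior α − prior α and total failures = posterior β − prior β.
Total across both batches: 33−18=15 detections, 20−8=12 misses.
Subtract the first batch: 15−4=11 detections and 12−7=5 misses.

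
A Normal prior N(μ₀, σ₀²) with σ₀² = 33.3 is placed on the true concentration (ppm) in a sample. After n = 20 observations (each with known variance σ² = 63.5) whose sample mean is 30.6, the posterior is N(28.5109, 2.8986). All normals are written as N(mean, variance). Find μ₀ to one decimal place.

With known observation variance, the Normal–Normal posterior has precision τ_n = τ₀ + n/σ² and mean μ_n = (τ₀μ₀ + (n/σ²)x̄)/τ_n.
Here τ₀ = 1/33.3 = 0.030030 and τ_data = 20/63.5 = 0.314961, so τ_n = 0.344991.
Rearranging for μ₀: μ₀ = (μ_n·τ_n − τ_data·x̄)/τ₀ = (28.5109·0.344991 − 0.314961·30.6) / 0.030030 = 0.198197/0.030030 ≈ 6.6.

μ₀ = 6.6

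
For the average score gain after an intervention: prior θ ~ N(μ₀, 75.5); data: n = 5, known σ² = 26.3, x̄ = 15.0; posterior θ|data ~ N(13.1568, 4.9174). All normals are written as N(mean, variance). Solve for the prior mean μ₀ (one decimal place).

μ₀ = -13.3

The posterior mean is a precision-weighted average: μ_n = (τ₀μ₀ + τ_data·x̄)/(τ₀+τ_data), with τ₀=1/σ₀² and τ_data=n/σ².
Here τ₀ = 1/75.5 = 0.013245 and τ_data = 5/26.3 = 0.190114, so τ_n = 0.203359.
Rearranging for μ₀: μ₀ = (μ_n·τ_n − τ_data·x̄)/τ₀ = (13.1568·0.203359 − 0.190114·15.0) / 0.013245 = -0.176156/0.013245 ≈ -13.3.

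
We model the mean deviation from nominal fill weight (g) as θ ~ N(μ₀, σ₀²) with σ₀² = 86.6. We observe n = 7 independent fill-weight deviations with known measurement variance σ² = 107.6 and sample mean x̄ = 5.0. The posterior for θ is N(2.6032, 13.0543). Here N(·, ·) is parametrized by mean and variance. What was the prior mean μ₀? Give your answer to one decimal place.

μ₀ = -10.9

With known observation variance, the Normal–Normal posterior has precision τ_n = τ₀ + n/σ² and mean μ_n = (τ₀μ₀ + (n/σ²)x̄)/τ_n.
Here τ₀ = 1/86.6 = 0.011547 and τ_data = 7/107.6 = 0.065056, so τ_n = 0.076603.
Rearranging for μ₀: μ₀ = (μ_n·τ_n − τ_data·x̄)/τ₀ = (2.6032·0.076603 − 0.065056·5.0) / 0.011547 = -0.125867/0.011547 ≈ -10.9.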